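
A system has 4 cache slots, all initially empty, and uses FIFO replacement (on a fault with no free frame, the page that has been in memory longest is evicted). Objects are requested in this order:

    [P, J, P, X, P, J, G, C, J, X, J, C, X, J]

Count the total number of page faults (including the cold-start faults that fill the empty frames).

5

P: fault, frames [P]
J: fault, frames [P, J]
P: hit
X: fault, frames [P, J, X]
P: hit
J: hit
G: fault, frames [P, J, X, G]
C: fault, evict P, frames [J, X, G, C]
J: hit
X: hit
J: hit
C: hit
X: hit
J: hit
Page faults: 5.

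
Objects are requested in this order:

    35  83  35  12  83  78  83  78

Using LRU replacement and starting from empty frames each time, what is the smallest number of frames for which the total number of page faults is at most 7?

f=1: 8 faults
f=2: 5 faults
f=3: 4 faults
f=4: 4 faults
Smallest f with faults ≤ 7 is 2.

2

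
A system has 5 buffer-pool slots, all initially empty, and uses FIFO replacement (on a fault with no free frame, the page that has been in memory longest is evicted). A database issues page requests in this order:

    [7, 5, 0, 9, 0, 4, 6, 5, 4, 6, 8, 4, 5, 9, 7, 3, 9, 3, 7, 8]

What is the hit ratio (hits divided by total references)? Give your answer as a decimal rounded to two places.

0.45

7: fault, frames (7)
5: fault, frames (7 5)
0: fault, frames (7 5 0)
9: fault, frames (7 5 0 9)
0: hit
4: fault, frames (7 5 0 9 4)
6: fault, evict 7, frames (5 0 9 4 6)
5: hit
4: hit
6: hit
8: fault, evict 5, frames (0 9 4 6 8)
4: hit
5: fault, evict 0, frames (9 4 6 8 5)
9: hit
7: fault, evict 9, frames (4 6 8 5 7)
3: fault, evict 4, frames (6 8 5 7 3)
9: fault, evict 6, frames (8 5 7 3 9)
3: hit
7: hit
8: hit
Hits: 9 of 20 references → 9/20 = 0.4500.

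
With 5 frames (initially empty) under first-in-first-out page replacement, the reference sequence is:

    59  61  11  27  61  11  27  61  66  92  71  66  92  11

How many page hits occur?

59: miss, frames [59]
61: miss, frames [59, 61]
11: miss, frames [59, 61, 11]
27: miss, frames [59, 61, 11, 27]
61: hit
11: hit
27: hit
61: hit
66: miss, frames [59, 61, 11, 27, 66]
92: miss, evict 59, frames [61, 11, 27, 66, 92]
71: miss, evict 61, frames [11, 27, 66, 92, 71]
66: hit
92: hit
11: hit
Hits: 7.

7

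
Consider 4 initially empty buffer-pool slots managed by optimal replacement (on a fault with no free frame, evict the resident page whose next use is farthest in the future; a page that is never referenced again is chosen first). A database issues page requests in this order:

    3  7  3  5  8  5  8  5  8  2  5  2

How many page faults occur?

3 → fault, frames (3)
7 → fault, frames (3 7)
3 → hit
5 → fault, frames (3 7 5)
8 → fault, frames (3 7 5 8)
5 → hit
8 → hit
5 → hit
8 → hit
2 → fault, evict 8, frames (3 7 5 2)
5 → hit
2 → hit
Page faults: 5.

5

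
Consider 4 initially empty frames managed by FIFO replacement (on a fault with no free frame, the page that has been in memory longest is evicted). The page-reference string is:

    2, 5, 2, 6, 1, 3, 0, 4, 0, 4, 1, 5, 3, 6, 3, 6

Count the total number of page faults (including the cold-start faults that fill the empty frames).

10

2 → fault, frames (2)
5 → fault, frames (2 5)
2 → hit
6 → fault, frames (2 5 6)
1 → fault, frames (2 5 6 1)
3 → fault, evict 2, frames (5 6 1 3)
0 → fault, evict 5, frames (6 1 3 0)
4 → fault, evict 6, frames (1 3 0 4)
0 → hit
4 → hit
1 → hit
5 → fault, evict 1, frames (3 0 4 5)
3 → hit
6 → fault, evict 3, frames (0 4 5 6)
3 → fault, evict 0, frames (4 5 6 3)
6 → hit
Page faults: 10.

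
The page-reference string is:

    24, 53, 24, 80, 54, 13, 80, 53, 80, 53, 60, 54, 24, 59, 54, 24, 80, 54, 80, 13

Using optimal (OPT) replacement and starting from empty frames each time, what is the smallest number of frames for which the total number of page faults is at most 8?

5

f=1: 20 faults
f=2: 13 faults
f=3: 11 faults
f=4: 9 faults
f=5: 7 faults
f=6: 7 faults
f=7: 7 faults
Smallest f with faults ≤ 8 is 5.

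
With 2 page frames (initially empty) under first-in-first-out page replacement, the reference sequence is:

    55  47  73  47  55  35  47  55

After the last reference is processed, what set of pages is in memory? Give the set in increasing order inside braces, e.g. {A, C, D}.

{47, 55}

55 -> fault, frames {55}
47 -> fault, frames {55,47}
73 -> fault, evict 55, frames {47,73}
47 -> hit
55 -> fault, evict 47, frames {73,55}
35 -> fault, evict 73, frames {55,35}
47 -> fault, evict 55, frames {35,47}
55 -> fault, evict 35, frames {47,55}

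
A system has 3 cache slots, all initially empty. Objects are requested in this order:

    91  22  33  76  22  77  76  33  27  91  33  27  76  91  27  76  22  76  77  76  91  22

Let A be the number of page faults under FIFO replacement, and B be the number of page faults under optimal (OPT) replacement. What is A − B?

4

Under FIFO: F F F F . F . . F F F . F . F . F . F F F F → 15 faults.
Under OPT: F F F F . F . . F F . . F . . . F . F . . F → 11 faults.
A − B = 15 − 11 = 4.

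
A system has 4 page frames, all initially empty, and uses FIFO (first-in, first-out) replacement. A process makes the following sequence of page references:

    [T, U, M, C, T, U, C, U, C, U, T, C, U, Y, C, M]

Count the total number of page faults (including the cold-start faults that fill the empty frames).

T -> fault, frames {T}
U -> fault, frames {T,U}
M -> fault, frames {T,U,M}
C -> fault, frames {T,U,M,C}
T -> hit
U -> hit
C -> hit
U -> hit
C -> hit
U -> hit
T -> hit
C -> hit
U -> hit
Y -> fault, evict T, frames {U,M,C,Y}
C -> hit
M -> hit
Page faults: 5.

5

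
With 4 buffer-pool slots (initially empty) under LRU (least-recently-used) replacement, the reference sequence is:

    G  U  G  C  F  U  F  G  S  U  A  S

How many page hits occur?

6

G: miss, frames {G}
U: miss, frames {G,U}
G: hit
C: miss, frames {U,G,C}
F: miss, frames {U,G,C,F}
U: hit
F: hit
G: hit
S: miss, evict C, frames {U,F,G,S}
U: hit
A: miss, evict F, frames {G,S,U,A}
S: hit
Hits: 6.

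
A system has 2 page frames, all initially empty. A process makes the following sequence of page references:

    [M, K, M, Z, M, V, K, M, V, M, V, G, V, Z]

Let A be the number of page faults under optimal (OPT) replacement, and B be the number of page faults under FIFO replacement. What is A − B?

Under OPT: F F . F . F F . F . . F . F → 8 faults.
Under FIFO: F F . F F F F F F . . F . F → 10 faults.
A − B = 8 − 10 = -2.

-2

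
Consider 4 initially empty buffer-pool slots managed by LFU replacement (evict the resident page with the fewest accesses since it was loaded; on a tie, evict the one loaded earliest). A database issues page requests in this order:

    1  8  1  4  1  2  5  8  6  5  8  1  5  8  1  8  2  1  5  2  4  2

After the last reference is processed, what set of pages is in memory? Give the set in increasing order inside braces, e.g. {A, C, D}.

{1, 2, 5, 8}

1 → fault, frames [1]
8 → fault, frames [1, 8]
1 → hit
4 → fault, frames [1, 8, 4]
1 → hit
2 → fault, frames [1, 8, 4, 2]
5 → fault, evict 8, frames [1, 4, 2, 5]
8 → fault, evict 4, frames [1, 2, 5, 8]
6 → fault, evict 2, frames [1, 5, 8, 6]
5 → hit
8 → hit
1 → hit
5 → hit
8 → hit
1 → hit
8 → hit
2 → fault, evict 6, frames [1, 5, 8, 2]
1 → hit
5 → hit
2 → hit
4 → fault, evict 2, frames [1, 5, 8, 4]
2 → fault, evict 4, frames [1, 5, 8, 2]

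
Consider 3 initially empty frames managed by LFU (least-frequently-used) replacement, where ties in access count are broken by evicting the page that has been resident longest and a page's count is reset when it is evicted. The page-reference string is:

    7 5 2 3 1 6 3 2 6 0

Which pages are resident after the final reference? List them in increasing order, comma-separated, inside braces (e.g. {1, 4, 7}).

{0, 3, 6}

7: miss, frames (7)
5: miss, frames (7 5)
2: miss, frames (7 5 2)
3: miss, evict 7, frames (5 2 3)
1: miss, evict 5, frames (2 3 1)
6: miss, evict 2, frames (3 1 6)
3: hit
2: miss, evict 1, frames (3 6 2)
6: hit
0: miss, evict 2, frames (3 6 0)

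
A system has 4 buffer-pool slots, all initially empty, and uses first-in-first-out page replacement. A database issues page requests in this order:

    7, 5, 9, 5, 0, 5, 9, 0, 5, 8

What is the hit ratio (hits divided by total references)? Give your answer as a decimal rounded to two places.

7 -> fault, frames {7}
5 -> fault, frames {7,5}
9 -> fault, frames {7,5,9}
5 -> hit
0 -> fault, frames {7,5,9,0}
5 -> hit
9 -> hit
0 -> hit
5 -> hit
8 -> fault, evict 7, frames {5,9,0,8}
Hits: 5 of 10 references → 5/10 = 0.5000.

0.50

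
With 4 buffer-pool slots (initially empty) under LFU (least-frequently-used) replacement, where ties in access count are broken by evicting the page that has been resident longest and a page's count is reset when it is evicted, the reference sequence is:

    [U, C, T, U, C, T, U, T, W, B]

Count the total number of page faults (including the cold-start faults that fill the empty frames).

U → fault, frames (U)
C → fault, frames (U C)
T → fault, frames (U C T)
U → hit
C → hit
T → hit
U → hit
T → hit
W → fault, frames (U C T W)
B → fault, evict W, frames (U C T B)
Page faults: 5.

5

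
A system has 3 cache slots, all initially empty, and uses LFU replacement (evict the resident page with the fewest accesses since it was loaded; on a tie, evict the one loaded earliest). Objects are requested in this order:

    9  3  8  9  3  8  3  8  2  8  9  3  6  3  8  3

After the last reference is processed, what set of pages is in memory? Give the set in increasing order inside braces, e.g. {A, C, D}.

9 → miss, frames {9}
3 → miss, frames {9,3}
8 → miss, frames {9,3,8}
9 → hit
3 → hit
8 → hit
3 → hit
8 → hit
2 → miss, evict 9, frames {3,8,2}
8 → hit
9 → miss, evict 2, frames {3,8,9}
3 → hit
6 → miss, evict 9, frames {3,8,6}
3 → hit
8 → hit
3 → hit

{3, 6, 8}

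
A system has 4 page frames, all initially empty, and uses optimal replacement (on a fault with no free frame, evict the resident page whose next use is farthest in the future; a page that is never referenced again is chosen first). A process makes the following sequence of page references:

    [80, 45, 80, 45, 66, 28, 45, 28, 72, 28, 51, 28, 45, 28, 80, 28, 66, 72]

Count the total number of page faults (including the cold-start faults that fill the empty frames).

80: fault, frames (80)
45: fault, frames (80 45)
80: hit
45: hit
66: fault, frames (80 45 66)
28: fault, frames (80 45 66 28)
45: hit
28: hit
72: fault, evict 66, frames (80 45 28 72)
28: hit
51: fault, evict 72, frames (80 45 28 51)
28: hit
45: hit
28: hit
80: hit
28: hit
66: fault, evict 51, frames (80 45 28 66)
72: fault, evict 66, frames (80 45 28 72)
Page faults: 8.

8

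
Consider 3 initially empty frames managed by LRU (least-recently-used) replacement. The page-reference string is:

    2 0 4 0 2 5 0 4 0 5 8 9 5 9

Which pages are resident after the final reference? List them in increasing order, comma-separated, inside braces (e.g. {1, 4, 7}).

2 -> fault, frames (2)
0 -> fault, frames (2 0)
4 -> fault, frames (2 0 4)
0 -> hit
2 -> hit
5 -> fault, evict 4, frames (0 2 5)
0 -> hit
4 -> fault, evict 2, frames (5 0 4)
0 -> hit
5 -> hit
8 -> fault, evict 4, frames (0 5 8)
9 -> fault, evict 0, frames (5 8 9)
5 -> hit
9 -> hit

{5, 8, 9}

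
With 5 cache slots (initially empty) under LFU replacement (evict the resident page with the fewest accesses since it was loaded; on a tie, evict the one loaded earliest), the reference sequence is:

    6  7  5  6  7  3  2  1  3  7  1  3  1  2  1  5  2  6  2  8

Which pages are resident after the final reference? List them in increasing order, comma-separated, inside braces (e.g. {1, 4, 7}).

{1, 2, 3, 7, 8}

6 -> miss, frames (6)
7 -> miss, frames (6 7)
5 -> miss, frames (6 7 5)
6 -> hit
7 -> hit
3 -> miss, frames (6 7 5 3)
2 -> miss, frames (6 7 5 3 2)
1 -> miss, evict 5, frames (6 7 3 2 1)
3 -> hit
7 -> hit
1 -> hit
3 -> hit
1 -> hit
2 -> hit
1 -> hit
5 -> miss, evict 6, frames (7 3 2 1 5)
2 -> hit
6 -> miss, evict 5, frames (7 3 2 1 6)
2 -> hit
8 -> miss, evict 6, frames (7 3 2 1 8)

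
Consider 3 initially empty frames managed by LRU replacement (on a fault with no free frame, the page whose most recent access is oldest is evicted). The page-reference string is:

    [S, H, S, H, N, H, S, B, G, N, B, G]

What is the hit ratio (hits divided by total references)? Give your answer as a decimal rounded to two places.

S -> fault, frames [S]
H -> fault, frames [S, H]
S -> hit
H -> hit
N -> fault, frames [S, H, N]
H -> hit
S -> hit
B -> fault, evict N, frames [H, S, B]
G -> fault, evict H, frames [S, B, G]
N -> fault, evict S, frames [B, G, N]
B -> hit
G -> hit
Hits: 6 of 12 references → 6/12 = 0.5000.

0.50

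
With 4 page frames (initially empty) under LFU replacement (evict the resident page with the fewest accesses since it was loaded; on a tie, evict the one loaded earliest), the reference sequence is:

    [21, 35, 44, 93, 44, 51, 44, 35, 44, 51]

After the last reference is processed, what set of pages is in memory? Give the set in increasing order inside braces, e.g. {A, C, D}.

21 → miss, frames [21]
35 → miss, frames [21, 35]
44 → miss, frames [21, 35, 44]
93 → miss, frames [21, 35, 44, 93]
44 → hit
51 → miss, evict 21, frames [35, 44, 93, 51]
44 → hit
35 → hit
44 → hit
51 → hit

{35, 44, 51, 93}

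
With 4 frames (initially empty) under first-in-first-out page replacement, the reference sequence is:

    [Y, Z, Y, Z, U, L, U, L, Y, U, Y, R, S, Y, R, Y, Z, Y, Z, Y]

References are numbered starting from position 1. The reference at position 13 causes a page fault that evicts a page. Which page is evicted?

pos 1: Y: fault, frames [Y]
pos 2: Z: fault, frames [Y, Z]
pos 3: Y: hit
pos 4: Z: hit
pos 5: U: fault, frames [Y, Z, U]
pos 6: L: fault, frames [Y, Z, U, L]
pos 7: U: hit
pos 8: L: hit
pos 9: Y: hit
pos 10: U: hit
pos 11: Y: hit
pos 12: R: fault, evict Y, frames [Z, U, L, R]
pos 13: S: fault, evict Z, frames [U, L, R, S]
At position 13, page Z is evicted.

Z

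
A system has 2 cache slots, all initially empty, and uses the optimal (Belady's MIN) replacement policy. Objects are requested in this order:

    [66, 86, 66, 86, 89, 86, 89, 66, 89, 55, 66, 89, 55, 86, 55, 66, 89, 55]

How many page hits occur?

66 → fault, frames (66)
86 → fault, frames (66 86)
66 → hit
86 → hit
89 → fault, evict 66, frames (86 89)
86 → hit
89 → hit
66 → fault, evict 86, frames (89 66)
89 → hit
55 → fault, evict 89, frames (66 55)
66 → hit
89 → fault, evict 66, frames (55 89)
55 → hit
86 → fault, evict 89, frames (55 86)
55 → hit
66 → fault, evict 86, frames (55 66)
89 → fault, evict 66, frames (55 89)
55 → hit
Hits: 9.

9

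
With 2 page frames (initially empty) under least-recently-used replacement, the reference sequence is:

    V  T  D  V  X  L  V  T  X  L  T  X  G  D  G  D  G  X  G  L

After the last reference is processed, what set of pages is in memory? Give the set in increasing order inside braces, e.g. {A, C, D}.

{G, L}

V → fault, frames (V)
T → fault, frames (V T)
D → fault, evict V, frames (T D)
V → fault, evict T, frames (D V)
X → fault, evict D, frames (V X)
L → fault, evict V, frames (X L)
V → fault, evict X, frames (L V)
T → fault, evict L, frames (V T)
X → fault, evict V, frames (T X)
L → fault, evict T, frames (X L)
T → fault, evict X, frames (L T)
X → fault, evict L, frames (T X)
G → fault, evict T, frames (X G)
D → fault, evict X, frames (G D)
G → hit
D → hit
G → hit
X → fault, evict D, frames (G X)
G → hit
L → fault, evict X, frames (G L)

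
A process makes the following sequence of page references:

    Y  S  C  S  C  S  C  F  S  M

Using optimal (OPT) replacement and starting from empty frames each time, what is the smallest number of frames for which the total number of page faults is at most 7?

2

f=1: 10 faults
f=2: 5 faults
f=3: 5 faults
f=4: 5 faults
f=5: 5 faults
Smallest f with faults ≤ 7 is 2.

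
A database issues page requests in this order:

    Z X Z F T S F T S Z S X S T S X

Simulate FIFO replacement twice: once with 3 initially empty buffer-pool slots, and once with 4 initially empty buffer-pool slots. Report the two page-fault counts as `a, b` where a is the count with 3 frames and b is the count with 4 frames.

9, 7

3 frames: F F . F F F . . . F . F . F F . → 9 faults.
4 frames: F F . F F F . . . F . F . . . . → 7 faults.
7 < 9: adding a frame reduced faults, as is typical.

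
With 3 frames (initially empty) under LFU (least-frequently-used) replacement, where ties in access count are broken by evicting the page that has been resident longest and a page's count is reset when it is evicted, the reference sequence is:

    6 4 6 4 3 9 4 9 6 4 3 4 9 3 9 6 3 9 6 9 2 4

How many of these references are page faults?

6 → fault, frames [6]
4 → fault, frames [6, 4]
6 → hit
4 → hit
3 → fault, frames [6, 4, 3]
9 → fault, evict 3, frames [6, 4, 9]
4 → hit
9 → hit
6 → hit
4 → hit
3 → fault, evict 9, frames [6, 4, 3]
4 → hit
9 → fault, evict 3, frames [6, 4, 9]
3 → fault, evict 9, frames [6, 4, 3]
9 → fault, evict 3, frames [6, 4, 9]
6 → hit
3 → fault, evict 9, frames [6, 4, 3]
9 → fault, evict 3, frames [6, 4, 9]
6 → hit
9 → hit
2 → fault, evict 9, frames [6, 4, 2]
4 → hit
Page faults: 11.

11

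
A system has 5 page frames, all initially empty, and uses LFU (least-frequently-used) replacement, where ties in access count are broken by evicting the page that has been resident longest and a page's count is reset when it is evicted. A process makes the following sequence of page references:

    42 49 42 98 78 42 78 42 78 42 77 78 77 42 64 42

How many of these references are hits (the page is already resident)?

42: fault, frames {42}
49: fault, frames {42,49}
42: hit
98: fault, frames {42,49,98}
78: fault, frames {42,49,98,78}
42: hit
78: hit
42: hit
78: hit
42: hit
77: fault, frames {42,49,98,78,77}
78: hit
77: hit
42: hit
64: fault, evict 49, frames {42,98,78,77,64}
42: hit
Hits: 10.

10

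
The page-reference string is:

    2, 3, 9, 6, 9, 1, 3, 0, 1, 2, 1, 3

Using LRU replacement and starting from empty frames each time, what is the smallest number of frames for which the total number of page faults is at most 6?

6

f=1: 12 faults
f=2: 10 faults
f=3: 9 faults
f=4: 7 faults
f=5: 7 faults
f=6: 6 faults
Smallest f with faults ≤ 6 is 6.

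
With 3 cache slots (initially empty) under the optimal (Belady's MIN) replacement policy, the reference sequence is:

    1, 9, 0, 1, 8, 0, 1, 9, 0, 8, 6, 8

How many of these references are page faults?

6

1 -> miss, frames [1]
9 -> miss, frames [1, 9]
0 -> miss, frames [1, 9, 0]
1 -> hit
8 -> miss, evict 9, frames [1, 0, 8]
0 -> hit
1 -> hit
9 -> miss, evict 1, frames [0, 8, 9]
0 -> hit
8 -> hit
6 -> miss, evict 9, frames [0, 8, 6]
8 -> hit
Page faults: 6.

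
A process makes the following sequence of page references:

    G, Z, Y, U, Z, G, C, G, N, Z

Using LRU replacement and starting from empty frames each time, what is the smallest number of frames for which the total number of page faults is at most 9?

2

f=1: 10 faults
f=2: 9 faults
f=3: 8 faults
f=4: 6 faults
f=5: 6 faults
f=6: 6 faults
Smallest f with faults ≤ 9 is 2.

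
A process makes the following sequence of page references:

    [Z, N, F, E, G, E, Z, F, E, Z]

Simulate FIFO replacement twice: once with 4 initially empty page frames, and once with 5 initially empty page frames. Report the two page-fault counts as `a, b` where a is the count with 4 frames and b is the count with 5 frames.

4 frames: F F F F F . F . . . → 6 faults.
5 frames: F F F F F . . . . . → 5 faults.
5 < 6: adding a frame reduced faults, as is typical.

6, 5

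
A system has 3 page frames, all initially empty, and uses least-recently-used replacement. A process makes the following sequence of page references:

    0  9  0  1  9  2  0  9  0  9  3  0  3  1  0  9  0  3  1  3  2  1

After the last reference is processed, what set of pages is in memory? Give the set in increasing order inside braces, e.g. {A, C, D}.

{1, 2, 3}

0 -> fault, frames [0]
9 -> fault, frames [0, 9]
0 -> hit
1 -> fault, frames [9, 0, 1]
9 -> hit
2 -> fault, evict 0, frames [1, 9, 2]
0 -> fault, evict 1, frames [9, 2, 0]
9 -> hit
0 -> hit
9 -> hit
3 -> fault, evict 2, frames [0, 9, 3]
0 -> hit
3 -> hit
1 -> fault, evict 9, frames [0, 3, 1]
0 -> hit
9 -> fault, evict 3, frames [1, 0, 9]
0 -> hit
3 -> fault, evict 1, frames [9, 0, 3]
1 -> fault, evict 9, frames [0, 3, 1]
3 -> hit
2 -> fault, evict 0, frames [1, 3, 2]
1 -> hit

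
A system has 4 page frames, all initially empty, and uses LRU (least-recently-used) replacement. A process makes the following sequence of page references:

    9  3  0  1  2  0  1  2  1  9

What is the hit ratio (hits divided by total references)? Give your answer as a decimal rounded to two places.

0.40

9 → fault, frames [9]
3 → fault, frames [9, 3]
0 → fault, frames [9, 3, 0]
1 → fault, frames [9, 3, 0, 1]
2 → fault, evict 9, frames [3, 0, 1, 2]
0 → hit
1 → hit
2 → hit
1 → hit
9 → fault, evict 3, frames [0, 2, 1, 9]
Hits: 4 of 10 references → 4/10 = 0.4000.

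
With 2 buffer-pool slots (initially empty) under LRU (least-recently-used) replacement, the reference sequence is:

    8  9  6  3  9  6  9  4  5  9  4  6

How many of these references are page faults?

8 -> fault, frames {8}
9 -> fault, frames {8,9}
6 -> fault, evict 8, frames {9,6}
3 -> fault, evict 9, frames {6,3}
9 -> fault, evict 6, frames {3,9}
6 -> fault, evict 3, frames {9,6}
9 -> hit
4 -> fault, evict 6, frames {9,4}
5 -> fault, evict 9, frames {4,5}
9 -> fault, evict 4, frames {5,9}
4 -> fault, evict 5, frames {9,4}
6 -> fault, evict 9, frames {4,6}
Page faults: 11.

11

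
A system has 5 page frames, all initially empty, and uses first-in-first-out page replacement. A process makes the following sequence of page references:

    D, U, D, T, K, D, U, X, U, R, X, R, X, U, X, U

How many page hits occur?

D -> miss, frames (D)
U -> miss, frames (D U)
D -> hit
T -> miss, frames (D U T)
K -> miss, frames (D U T K)
D -> hit
U -> hit
X -> miss, frames (D U T K X)
U -> hit
R -> miss, evict D, frames (U T K X R)
X -> hit
R -> hit
X -> hit
U -> hit
X -> hit
U -> hit
Hits: 10.

10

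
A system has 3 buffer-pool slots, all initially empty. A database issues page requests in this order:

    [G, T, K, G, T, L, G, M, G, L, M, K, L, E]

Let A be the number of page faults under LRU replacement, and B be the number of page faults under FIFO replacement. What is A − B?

-2

Under LRU: F F F . . F . F . . . F . F → 7 faults.
Under FIFO: F F F . . F F F . . . F F F → 9 faults.
A − B = 7 − 9 = -2.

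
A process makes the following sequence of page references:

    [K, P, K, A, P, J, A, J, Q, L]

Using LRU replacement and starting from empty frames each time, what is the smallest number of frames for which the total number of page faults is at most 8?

f=1: 10 faults
f=2: 8 faults
f=3: 6 faults
f=4: 6 faults
f=5: 6 faults
f=6: 6 faults
Smallest f with faults ≤ 8 is 2.

2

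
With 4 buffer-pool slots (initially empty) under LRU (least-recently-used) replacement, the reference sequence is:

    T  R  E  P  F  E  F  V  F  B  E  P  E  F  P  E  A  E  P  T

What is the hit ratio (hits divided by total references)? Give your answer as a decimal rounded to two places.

T -> miss, frames [T]
R -> miss, frames [T, R]
E -> miss, frames [T, R, E]
P -> miss, frames [T, R, E, P]
F -> miss, evict T, frames [R, E, P, F]
E -> hit
F -> hit
V -> miss, evict R, frames [P, E, F, V]
F -> hit
B -> miss, evict P, frames [E, V, F, B]
E -> hit
P -> miss, evict V, frames [F, B, E, P]
E -> hit
F -> hit
P -> hit
E -> hit
A -> miss, evict B, frames [F, P, E, A]
E -> hit
P -> hit
T -> miss, evict F, frames [A, E, P, T]
Hits: 10 of 20 references → 10/20 = 0.5000.

0.50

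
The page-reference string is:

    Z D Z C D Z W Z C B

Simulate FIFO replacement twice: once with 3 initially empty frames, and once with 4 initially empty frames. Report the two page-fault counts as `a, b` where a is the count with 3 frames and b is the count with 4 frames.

3 frames: F F . F . . F F . F → 6 faults.
4 frames: F F . F . . F . . F → 5 faults.
5 < 6: adding a frame reduced faults, as is typical.

6, 5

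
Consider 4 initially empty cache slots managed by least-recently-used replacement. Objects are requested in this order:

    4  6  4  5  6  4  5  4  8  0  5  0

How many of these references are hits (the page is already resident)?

4 -> miss, frames (4)
6 -> miss, frames (4 6)
4 -> hit
5 -> miss, frames (6 4 5)
6 -> hit
4 -> hit
5 -> hit
4 -> hit
8 -> miss, frames (6 5 4 8)
0 -> miss, evict 6, frames (5 4 8 0)
5 -> hit
0 -> hit
Hits: 7.

7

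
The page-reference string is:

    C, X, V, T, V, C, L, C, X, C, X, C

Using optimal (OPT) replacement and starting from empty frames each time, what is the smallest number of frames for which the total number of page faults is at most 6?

3

f=1: 12 faults
f=2: 7 faults
f=3: 6 faults
f=4: 5 faults
f=5: 5 faults
Smallest f with faults ≤ 6 is 3.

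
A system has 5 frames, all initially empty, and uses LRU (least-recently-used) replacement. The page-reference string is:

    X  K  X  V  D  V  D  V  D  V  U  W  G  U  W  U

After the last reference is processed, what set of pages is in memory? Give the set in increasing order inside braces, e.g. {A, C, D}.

{D, G, U, V, W}

X → fault, frames (X)
K → fault, frames (X K)
X → hit
V → fault, frames (K X V)
D → fault, frames (K X V D)
V → hit
D → hit
V → hit
D → hit
V → hit
U → fault, frames (K X D V U)
W → fault, evict K, frames (X D V U W)
G → fault, evict X, frames (D V U W G)
U → hit
W → hit
U → hit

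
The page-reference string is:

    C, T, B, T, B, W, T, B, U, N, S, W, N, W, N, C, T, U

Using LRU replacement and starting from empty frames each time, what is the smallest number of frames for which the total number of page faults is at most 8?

f=1: 18 faults
f=2: 14 faults
f=3: 11 faults
f=4: 11 faults
f=5: 11 faults
f=6: 9 faults
f=7: 7 faults
Smallest f with faults ≤ 8 is 7.

7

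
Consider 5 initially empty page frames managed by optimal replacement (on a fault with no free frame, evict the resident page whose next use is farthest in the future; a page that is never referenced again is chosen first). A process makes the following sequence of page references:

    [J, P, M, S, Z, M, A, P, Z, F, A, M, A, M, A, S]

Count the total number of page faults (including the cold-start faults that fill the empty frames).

7

J → fault, frames (J)
P → fault, frames (J P)
M → fault, frames (J P M)
S → fault, frames (J P M S)
Z → fault, frames (J P M S Z)
M → hit
A → fault, evict J, frames (P M S Z A)
P → hit
Z → hit
F → fault, evict Z, frames (P M S A F)
A → hit
M → hit
A → hit
M → hit
A → hit
S → hit
Page faults: 7.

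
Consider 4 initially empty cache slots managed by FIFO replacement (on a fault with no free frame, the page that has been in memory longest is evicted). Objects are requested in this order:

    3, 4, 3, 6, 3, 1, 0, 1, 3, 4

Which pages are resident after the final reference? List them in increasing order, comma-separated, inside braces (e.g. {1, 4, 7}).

3: miss, frames [3]
4: miss, frames [3, 4]
3: hit
6: miss, frames [3, 4, 6]
3: hit
1: miss, frames [3, 4, 6, 1]
0: miss, evict 3, frames [4, 6, 1, 0]
1: hit
3: miss, evict 4, frames [6, 1, 0, 3]
4: miss, evict 6, frames [1, 0, 3, 4]

{0, 1, 3, 4}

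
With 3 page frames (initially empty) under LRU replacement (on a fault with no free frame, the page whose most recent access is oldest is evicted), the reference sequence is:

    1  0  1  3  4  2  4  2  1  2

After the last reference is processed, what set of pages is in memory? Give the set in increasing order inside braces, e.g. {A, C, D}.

1 → fault, frames [1]
0 → fault, frames [1, 0]
1 → hit
3 → fault, frames [0, 1, 3]
4 → fault, evict 0, frames [1, 3, 4]
2 → fault, evict 1, frames [3, 4, 2]
4 → hit
2 → hit
1 → fault, evict 3, frames [4, 2, 1]
2 → hit

{1, 2, 4}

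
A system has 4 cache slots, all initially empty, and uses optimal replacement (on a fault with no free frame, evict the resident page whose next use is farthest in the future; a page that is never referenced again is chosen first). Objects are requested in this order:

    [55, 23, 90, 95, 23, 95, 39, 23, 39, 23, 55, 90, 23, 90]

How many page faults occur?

5

55 -> fault, frames [55]
23 -> fault, frames [55, 23]
90 -> fault, frames [55, 23, 90]
95 -> fault, frames [55, 23, 90, 95]
23 -> hit
95 -> hit
39 -> fault, evict 95, frames [55, 23, 90, 39]
23 -> hit
39 -> hit
23 -> hit
55 -> hit
90 -> hit
23 -> hit
90 -> hit
Page faults: 5.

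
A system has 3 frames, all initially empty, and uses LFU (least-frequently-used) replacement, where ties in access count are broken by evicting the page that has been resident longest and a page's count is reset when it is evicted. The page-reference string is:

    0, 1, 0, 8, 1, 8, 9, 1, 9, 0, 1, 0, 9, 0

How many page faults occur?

5

0 -> fault, frames (0)
1 -> fault, frames (0 1)
0 -> hit
8 -> fault, frames (0 1 8)
1 -> hit
8 -> hit
9 -> fault, evict 0, frames (1 8 9)
1 -> hit
9 -> hit
0 -> fault, evict 8, frames (1 9 0)
1 -> hit
0 -> hit
9 -> hit
0 -> hit
Page faults: 5.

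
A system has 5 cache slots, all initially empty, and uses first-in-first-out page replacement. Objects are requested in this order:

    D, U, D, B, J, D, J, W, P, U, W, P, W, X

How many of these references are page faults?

D: miss, frames (D)
U: miss, frames (D U)
D: hit
B: miss, frames (D U B)
J: miss, frames (D U B J)
D: hit
J: hit
W: miss, frames (D U B J W)
P: miss, evict D, frames (U B J W P)
U: hit
W: hit
P: hit
W: hit
X: miss, evict U, frames (B J W P X)
Page faults: 7.

7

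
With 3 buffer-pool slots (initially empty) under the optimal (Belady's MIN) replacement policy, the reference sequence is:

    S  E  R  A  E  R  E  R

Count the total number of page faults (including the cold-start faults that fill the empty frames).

S → miss, frames (S)
E → miss, frames (S E)
R → miss, frames (S E R)
A → miss, evict S, frames (E R A)
E → hit
R → hit
E → hit
R → hit
Page faults: 4.

4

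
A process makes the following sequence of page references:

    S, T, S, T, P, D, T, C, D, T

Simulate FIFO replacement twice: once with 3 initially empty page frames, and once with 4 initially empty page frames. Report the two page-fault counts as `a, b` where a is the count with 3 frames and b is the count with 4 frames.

6, 5

3 frames: F F . . F F . F . F → 6 faults.
4 frames: F F . . F F . F . . → 5 faults.
5 < 6: adding a frame reduced faults, as is typical.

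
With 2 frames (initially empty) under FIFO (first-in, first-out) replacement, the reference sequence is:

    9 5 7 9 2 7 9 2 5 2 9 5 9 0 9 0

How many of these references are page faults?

11

9 → miss, frames {9}
5 → miss, frames {9,5}
7 → miss, evict 9, frames {5,7}
9 → miss, evict 5, frames {7,9}
2 → miss, evict 7, frames {9,2}
7 → miss, evict 9, frames {2,7}
9 → miss, evict 2, frames {7,9}
2 → miss, evict 7, frames {9,2}
5 → miss, evict 9, frames {2,5}
2 → hit
9 → miss, evict 2, frames {5,9}
5 → hit
9 → hit
0 → miss, evict 5, frames {9,0}
9 → hit
0 → hit
Page faults: 11.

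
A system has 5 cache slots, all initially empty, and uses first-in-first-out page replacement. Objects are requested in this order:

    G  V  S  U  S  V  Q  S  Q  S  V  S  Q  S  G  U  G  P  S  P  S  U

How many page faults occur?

6

G -> fault, frames (G)
V -> fault, frames (G V)
S -> fault, frames (G V S)
U -> fault, frames (G V S U)
S -> hit
V -> hit
Q -> fault, frames (G V S U Q)
S -> hit
Q -> hit
S -> hit
V -> hit
S -> hit
Q -> hit
S -> hit
G -> hit
U -> hit
G -> hit
P -> fault, evict G, frames (V S U Q P)
S -> hit
P -> hit
S -> hit
U -> hit
Page faults: 6.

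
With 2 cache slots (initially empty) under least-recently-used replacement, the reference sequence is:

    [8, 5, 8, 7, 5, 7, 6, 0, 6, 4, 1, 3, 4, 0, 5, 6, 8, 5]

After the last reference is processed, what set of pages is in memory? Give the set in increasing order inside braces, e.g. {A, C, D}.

8 → miss, frames {8}
5 → miss, frames {8,5}
8 → hit
7 → miss, evict 5, frames {8,7}
5 → miss, evict 8, frames {7,5}
7 → hit
6 → miss, evict 5, frames {7,6}
0 → miss, evict 7, frames {6,0}
6 → hit
4 → miss, evict 0, frames {6,4}
1 → miss, evict 6, frames {4,1}
3 → miss, evict 4, frames {1,3}
4 → miss, evict 1, frames {3,4}
0 → miss, evict 3, frames {4,0}
5 → miss, evict 4, frames {0,5}
6 → miss, evict 0, frames {5,6}
8 → miss, evict 5, frames {6,8}
5 → miss, evict 6, frames {8,5}

{5, 8}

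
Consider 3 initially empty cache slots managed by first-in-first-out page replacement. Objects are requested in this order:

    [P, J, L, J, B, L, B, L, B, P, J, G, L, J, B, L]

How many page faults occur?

P -> miss, frames (P)
J -> miss, frames (P J)
L -> miss, frames (P J L)
J -> hit
B -> miss, evict P, frames (J L B)
L -> hit
B -> hit
L -> hit
B -> hit
P -> miss, evict J, frames (L B P)
J -> miss, evict L, frames (B P J)
G -> miss, evict B, frames (P J G)
L -> miss, evict P, frames (J G L)
J -> hit
B -> miss, evict J, frames (G L B)
L -> hit
Page faults: 9.

9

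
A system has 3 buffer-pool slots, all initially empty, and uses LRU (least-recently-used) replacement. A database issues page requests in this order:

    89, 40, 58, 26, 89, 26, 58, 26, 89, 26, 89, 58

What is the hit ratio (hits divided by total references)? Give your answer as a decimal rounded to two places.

89 -> miss, frames (89)
40 -> miss, frames (89 40)
58 -> miss, frames (89 40 58)
26 -> miss, evict 89, frames (40 58 26)
89 -> miss, evict 40, frames (58 26 89)
26 -> hit
58 -> hit
26 -> hit
89 -> hit
26 -> hit
89 -> hit
58 -> hit
Hits: 7 of 12 references → 7/12 = 0.5833.

0.58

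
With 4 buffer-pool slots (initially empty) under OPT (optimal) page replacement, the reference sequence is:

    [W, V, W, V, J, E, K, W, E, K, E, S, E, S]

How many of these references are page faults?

W: miss, frames [W]
V: miss, frames [W, V]
W: hit
V: hit
J: miss, frames [W, V, J]
E: miss, frames [W, V, J, E]
K: miss, evict J, frames [W, V, E, K]
W: hit
E: hit
K: hit
E: hit
S: miss, evict K, frames [W, V, E, S]
E: hit
S: hit
Page faults: 6.

6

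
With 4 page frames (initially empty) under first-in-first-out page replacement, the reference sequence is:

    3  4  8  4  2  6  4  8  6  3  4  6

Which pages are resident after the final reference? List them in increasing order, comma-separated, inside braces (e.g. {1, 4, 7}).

{2, 3, 4, 6}

3 -> miss, frames [3]
4 -> miss, frames [3, 4]
8 -> miss, frames [3, 4, 8]
4 -> hit
2 -> miss, frames [3, 4, 8, 2]
6 -> miss, evict 3, frames [4, 8, 2, 6]
4 -> hit
8 -> hit
6 -> hit
3 -> miss, evict 4, frames [8, 2, 6, 3]
4 -> miss, evict 8, frames [2, 6, 3, 4]
6 -> hit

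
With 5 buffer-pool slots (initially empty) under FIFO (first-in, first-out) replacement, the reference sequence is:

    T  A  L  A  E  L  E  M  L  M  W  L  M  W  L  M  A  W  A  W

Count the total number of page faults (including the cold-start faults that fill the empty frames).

T -> fault, frames [T]
A -> fault, frames [T, A]
L -> fault, frames [T, A, L]
A -> hit
E -> fault, frames [T, A, L, E]
L -> hit
E -> hit
M -> fault, frames [T, A, L, E, M]
L -> hit
M -> hit
W -> fault, evict T, frames [A, L, E, M, W]
L -> hit
M -> hit
W -> hit
L -> hit
M -> hit
A -> hit
W -> hit
A -> hit
W -> hit
Page faults: 6.

6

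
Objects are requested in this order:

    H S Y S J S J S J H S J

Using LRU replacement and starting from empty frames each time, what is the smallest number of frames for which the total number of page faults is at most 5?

3

f=1: 12 faults
f=2: 7 faults
f=3: 5 faults
f=4: 4 faults
Smallest f with faults ≤ 5 is 3.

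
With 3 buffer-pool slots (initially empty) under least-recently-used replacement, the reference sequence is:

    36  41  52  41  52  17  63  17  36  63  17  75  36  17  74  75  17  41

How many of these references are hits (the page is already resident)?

7

36 → fault, frames [36]
41 → fault, frames [36, 41]
52 → fault, frames [36, 41, 52]
41 → hit
52 → hit
17 → fault, evict 36, frames [41, 52, 17]
63 → fault, evict 41, frames [52, 17, 63]
17 → hit
36 → fault, evict 52, frames [63, 17, 36]
63 → hit
17 → hit
75 → fault, evict 36, frames [63, 17, 75]
36 → fault, evict 63, frames [17, 75, 36]
17 → hit
74 → fault, evict 75, frames [36, 17, 74]
75 → fault, evict 36, frames [17, 74, 75]
17 → hit
41 → fault, evict 74, frames [75, 17, 41]
Hits: 7.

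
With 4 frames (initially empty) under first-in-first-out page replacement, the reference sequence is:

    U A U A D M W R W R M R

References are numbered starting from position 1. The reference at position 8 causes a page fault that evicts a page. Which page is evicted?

pos 1: U -> fault, frames {U}
pos 2: A -> fault, frames {U,A}
pos 3: U -> hit
pos 4: A -> hit
pos 5: D -> fault, frames {U,A,D}
pos 6: M -> fault, frames {U,A,D,M}
pos 7: W -> fault, evict U, frames {A,D,M,W}
pos 8: R -> fault, evict A, frames {D,M,W,R}
At position 8, page A is evicted.

A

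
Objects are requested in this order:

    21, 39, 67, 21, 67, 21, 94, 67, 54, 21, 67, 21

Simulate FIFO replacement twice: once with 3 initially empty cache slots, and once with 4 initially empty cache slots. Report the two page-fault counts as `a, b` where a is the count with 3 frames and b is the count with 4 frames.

7, 6

3 frames: F F F . . . F . F F F . → 7 faults.
4 frames: F F F . . . F . F F . . → 6 faults.
6 < 7: adding a frame reduced faults, as is typical.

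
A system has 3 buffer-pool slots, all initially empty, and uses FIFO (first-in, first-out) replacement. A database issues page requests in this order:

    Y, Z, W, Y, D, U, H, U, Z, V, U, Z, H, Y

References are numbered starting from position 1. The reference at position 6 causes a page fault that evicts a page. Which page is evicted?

Z

pos 1: Y: miss, frames {Y}
pos 2: Z: miss, frames {Y,Z}
pos 3: W: miss, frames {Y,Z,W}
pos 4: Y: hit
pos 5: D: miss, evict Y, frames {Z,W,D}
pos 6: U: miss, evict Z, frames {W,D,U}
At position 6, page Z is evicted.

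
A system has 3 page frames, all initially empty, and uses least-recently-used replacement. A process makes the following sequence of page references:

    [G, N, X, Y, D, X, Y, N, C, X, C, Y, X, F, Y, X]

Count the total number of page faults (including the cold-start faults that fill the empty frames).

G → miss, frames {G}
N → miss, frames {G,N}
X → miss, frames {G,N,X}
Y → miss, evict G, frames {N,X,Y}
D → miss, evict N, frames {X,Y,D}
X → hit
Y → hit
N → miss, evict D, frames {X,Y,N}
C → miss, evict X, frames {Y,N,C}
X → miss, evict Y, frames {N,C,X}
C → hit
Y → miss, evict N, frames {X,C,Y}
X → hit
F → miss, evict C, frames {Y,X,F}
Y → hit
X → hit
Page faults: 10.

10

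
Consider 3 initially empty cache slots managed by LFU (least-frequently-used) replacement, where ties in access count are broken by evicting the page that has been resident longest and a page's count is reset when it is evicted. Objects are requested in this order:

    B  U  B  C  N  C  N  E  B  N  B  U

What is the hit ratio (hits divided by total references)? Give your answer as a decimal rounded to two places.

B -> fault, frames {B}
U -> fault, frames {B,U}
B -> hit
C -> fault, frames {B,U,C}
N -> fault, evict U, frames {B,C,N}
C -> hit
N -> hit
E -> fault, evict B, frames {C,N,E}
B -> fault, evict E, frames {C,N,B}
N -> hit
B -> hit
U -> fault, evict C, frames {N,B,U}
Hits: 5 of 12 references → 5/12 = 0.4167.

0.42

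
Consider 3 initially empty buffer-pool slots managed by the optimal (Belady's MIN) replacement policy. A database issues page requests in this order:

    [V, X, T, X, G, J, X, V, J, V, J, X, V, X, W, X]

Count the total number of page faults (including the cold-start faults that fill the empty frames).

V → miss, frames (V)
X → miss, frames (V X)
T → miss, frames (V X T)
X → hit
G → miss, evict T, frames (V X G)
J → miss, evict G, frames (V X J)
X → hit
V → hit
J → hit
V → hit
J → hit
X → hit
V → hit
X → hit
W → miss, evict J, frames (V X W)
X → hit
Page faults: 6.

6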